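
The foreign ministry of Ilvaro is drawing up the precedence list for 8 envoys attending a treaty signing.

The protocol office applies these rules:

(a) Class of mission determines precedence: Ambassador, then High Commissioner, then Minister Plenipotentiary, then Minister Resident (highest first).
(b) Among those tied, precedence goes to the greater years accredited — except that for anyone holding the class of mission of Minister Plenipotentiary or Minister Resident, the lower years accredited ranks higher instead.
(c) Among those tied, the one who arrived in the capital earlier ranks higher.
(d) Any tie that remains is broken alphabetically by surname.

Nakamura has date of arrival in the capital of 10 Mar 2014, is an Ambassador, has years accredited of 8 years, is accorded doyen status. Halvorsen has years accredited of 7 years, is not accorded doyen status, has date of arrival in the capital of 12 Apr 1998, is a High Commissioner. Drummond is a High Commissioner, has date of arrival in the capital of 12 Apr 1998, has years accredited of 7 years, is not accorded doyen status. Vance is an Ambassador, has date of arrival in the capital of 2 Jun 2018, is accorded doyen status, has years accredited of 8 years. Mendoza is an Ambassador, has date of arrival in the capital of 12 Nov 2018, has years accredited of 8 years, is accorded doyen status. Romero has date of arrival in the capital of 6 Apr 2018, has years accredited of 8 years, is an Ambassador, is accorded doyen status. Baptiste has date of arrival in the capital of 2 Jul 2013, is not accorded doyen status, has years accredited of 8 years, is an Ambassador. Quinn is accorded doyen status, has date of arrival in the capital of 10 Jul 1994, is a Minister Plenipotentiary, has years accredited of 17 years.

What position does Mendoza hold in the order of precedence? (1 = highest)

5

By class of mission: Baptiste, Nakamura, Romero, Vance and Mendoza (Ambassador); then Drummond and Halvorsen (High Commissioner); then Quinn (Minister Plenipotentiary).
Baptiste, Nakamura, Romero, Vance and Mendoza all have years accredited 8 years, so the next rule applies.
Among Baptiste, Nakamura, Romero, Vance and Mendoza, by date of arrival in the capital (earlier first): Baptiste (2 Jul 2013) before Nakamura (10 Mar 2014) before Romero (6 Apr 2018) before Vance (2 Jun 2018) before Mendoza (12 Nov 2018).
Drummond and Halvorsen both have years accredited 7 years, so the next rule applies.
Drummond and Halvorsen both have date of arrival in the capital 12 Apr 1998, so the next rule applies.
Among Drummond and Halvorsen, alphabetically by surname: Drummond before Halvorsen.
Order: Baptiste, Nakamura, Romero, Vance, Mendoza, Drummond, Halvorsen, Quinn. So position 5.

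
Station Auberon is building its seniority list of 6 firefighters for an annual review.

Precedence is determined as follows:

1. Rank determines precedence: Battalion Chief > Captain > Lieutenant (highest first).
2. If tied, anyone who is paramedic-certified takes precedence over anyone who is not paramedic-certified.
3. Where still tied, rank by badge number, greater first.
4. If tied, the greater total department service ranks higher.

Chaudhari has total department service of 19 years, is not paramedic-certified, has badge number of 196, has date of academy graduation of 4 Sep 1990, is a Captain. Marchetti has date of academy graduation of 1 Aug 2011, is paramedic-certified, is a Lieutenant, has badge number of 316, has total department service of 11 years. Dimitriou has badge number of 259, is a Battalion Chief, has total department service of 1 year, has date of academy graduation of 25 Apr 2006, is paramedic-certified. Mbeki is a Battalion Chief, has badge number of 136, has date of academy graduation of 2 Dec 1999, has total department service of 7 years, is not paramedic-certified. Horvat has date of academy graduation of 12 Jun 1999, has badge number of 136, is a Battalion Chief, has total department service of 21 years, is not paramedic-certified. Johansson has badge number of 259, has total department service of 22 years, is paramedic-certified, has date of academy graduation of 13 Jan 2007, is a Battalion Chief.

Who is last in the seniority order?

Marchetti

By rank: Johansson, Dimitriou, Horvat and Mbeki (Battalion Chief); then Chaudhari (Captain); then Marchetti (Lieutenant).
Among Johansson, Dimitriou, Horvat and Mbeki, paramedic-certified before not paramedic-certified: Johansson and Dimitriou (paramedic-certified) before Horvat and Mbeki (not paramedic-certified).
Johansson and Dimitriou both have badge number 259, so the next rule applies.
Among Johansson and Dimitriou, by total department service (higher first): Johansson (22 years) before Dimitriou (1 year).
Horvat and Mbeki both have badge number 136, so the next rule applies.
Among Horvat and Mbeki, by total department service (higher first): Horvat (21 years) before Mbeki (7 years).
Order: Johansson, Dimitriou, Horvat, Mbeki, Chaudhari, Marchetti.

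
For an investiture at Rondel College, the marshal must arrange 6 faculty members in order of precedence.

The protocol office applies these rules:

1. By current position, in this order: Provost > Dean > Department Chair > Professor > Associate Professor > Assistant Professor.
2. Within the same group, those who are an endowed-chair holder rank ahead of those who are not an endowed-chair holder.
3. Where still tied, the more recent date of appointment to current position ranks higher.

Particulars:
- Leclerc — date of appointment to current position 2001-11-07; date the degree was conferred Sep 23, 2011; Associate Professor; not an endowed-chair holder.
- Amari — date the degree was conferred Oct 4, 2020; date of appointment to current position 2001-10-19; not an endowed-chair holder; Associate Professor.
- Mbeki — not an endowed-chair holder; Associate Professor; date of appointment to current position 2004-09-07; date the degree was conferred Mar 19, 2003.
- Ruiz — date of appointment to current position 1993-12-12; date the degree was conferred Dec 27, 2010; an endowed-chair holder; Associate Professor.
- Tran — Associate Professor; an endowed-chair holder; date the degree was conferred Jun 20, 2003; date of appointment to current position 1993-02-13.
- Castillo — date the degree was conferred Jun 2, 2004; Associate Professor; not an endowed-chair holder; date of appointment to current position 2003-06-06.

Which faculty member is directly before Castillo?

Mbeki

By current position: Ruiz, Tran, Mbeki, Castillo, Leclerc and Amari (Associate Professor).
Among Ruiz, Tran, Mbeki, Castillo, Leclerc and Amari, an endowed-chair holder before not an endowed-chair holder: Ruiz and Tran (an endowed-chair holder) before Mbeki, Castillo, Leclerc and Amari (not an endowed-chair holder).
Among Ruiz and Tran, by date of appointment to current position (later first): Ruiz (1993-12-12) before Tran (1993-02-13).
Among Mbeki, Castillo, Leclerc and Amari, by date of appointment to current position (later first): Mbeki (2004-09-07) before Castillo (2003-06-06) before Leclerc (2001-11-07) before Amari (2001-10-19).
Order: Ruiz, Tran, Mbeki, Castillo, Leclerc, Amari.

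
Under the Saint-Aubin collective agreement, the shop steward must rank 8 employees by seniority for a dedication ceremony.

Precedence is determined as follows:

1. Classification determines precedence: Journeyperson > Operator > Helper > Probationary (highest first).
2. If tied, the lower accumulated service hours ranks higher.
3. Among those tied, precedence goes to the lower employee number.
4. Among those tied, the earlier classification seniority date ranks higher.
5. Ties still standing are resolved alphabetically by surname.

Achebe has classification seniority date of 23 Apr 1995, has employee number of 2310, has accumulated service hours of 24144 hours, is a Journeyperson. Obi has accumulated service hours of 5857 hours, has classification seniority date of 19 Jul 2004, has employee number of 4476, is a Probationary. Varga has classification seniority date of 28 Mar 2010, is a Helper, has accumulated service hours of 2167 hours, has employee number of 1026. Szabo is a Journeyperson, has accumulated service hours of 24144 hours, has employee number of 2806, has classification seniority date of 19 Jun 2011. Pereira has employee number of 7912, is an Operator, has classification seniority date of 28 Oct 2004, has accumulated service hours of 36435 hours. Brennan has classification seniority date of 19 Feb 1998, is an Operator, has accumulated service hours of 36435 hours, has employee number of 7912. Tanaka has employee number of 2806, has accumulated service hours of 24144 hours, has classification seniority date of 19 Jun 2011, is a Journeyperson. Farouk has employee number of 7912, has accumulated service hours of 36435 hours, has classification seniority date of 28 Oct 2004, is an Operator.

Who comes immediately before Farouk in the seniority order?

Brennan

By classification: Achebe, Szabo and Tanaka (Journeyperson); then Brennan, Farouk and Pereira (Operator); then Varga (Helper); then Obi (Probationary).
Achebe, Szabo and Tanaka all have accumulated service hours 24144 hours, so the next rule applies.
Among Achebe, Szabo and Tanaka, by employee number (lower first): Achebe (2310) before Szabo and Tanaka (2806).
Szabo and Tanaka both have classification seniority date 19 Jun 2011, so the next rule applies.
Among Szabo and Tanaka, alphabetically by surname: Szabo before Tanaka.
Brennan, Farouk and Pereira all have accumulated service hours 36435 hours, so the next rule applies.
Brennan, Farouk and Pereira all have employee number 7912, so the next rule applies.
Among Brennan, Farouk and Pereira, by classification seniority date (earlier first): Brennan (19 Feb 1998) before Farouk and Pereira (28 Oct 2004).
Among Farouk and Pereira, alphabetically by surname: Farouk before Pereira.
Order: Achebe, Szabo, Tanaka, Brennan, Farouk, Pereira, Varga, Obi.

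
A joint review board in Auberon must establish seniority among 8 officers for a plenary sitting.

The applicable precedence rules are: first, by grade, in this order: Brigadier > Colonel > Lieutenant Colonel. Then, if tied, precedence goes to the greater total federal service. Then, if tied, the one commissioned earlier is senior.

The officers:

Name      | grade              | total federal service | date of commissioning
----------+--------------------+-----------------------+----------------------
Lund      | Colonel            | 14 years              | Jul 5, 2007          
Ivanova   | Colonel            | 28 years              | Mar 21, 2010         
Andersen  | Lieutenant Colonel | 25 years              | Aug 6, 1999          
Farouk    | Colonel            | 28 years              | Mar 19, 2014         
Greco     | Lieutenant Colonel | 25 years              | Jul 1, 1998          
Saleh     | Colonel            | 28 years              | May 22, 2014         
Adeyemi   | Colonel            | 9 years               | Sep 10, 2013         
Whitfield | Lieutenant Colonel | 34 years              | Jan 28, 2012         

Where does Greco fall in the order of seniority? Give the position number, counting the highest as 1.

7

By grade: Ivanova, Farouk, Saleh, Lund and Adeyemi (Colonel); then Whitfield, Greco and Andersen (Lieutenant Colonel).
Among Ivanova, Farouk, Saleh, Lund and Adeyemi, by total federal service (higher first): Ivanova, Farouk and Saleh (28 years) before Lund (14 years) before Adeyemi (9 years).
Among Ivanova, Farouk and Saleh, by date of commissioning (earlier first): Ivanova (Mar 21, 2010) before Farouk (Mar 19, 2014) before Saleh (May 22, 2014).
Among Whitfield, Greco and Andersen, by total federal service (higher first): Whitfield (34 years) before Greco and Andersen (25 years).
Among Greco and Andersen, by date of commissioning (earlier first): Greco (Jul 1, 1998) before Andersen (Aug 6, 1999).
Order: Ivanova, Farouk, Saleh, Lund, Adeyemi, Whitfield, Greco, Andersen. So position 7.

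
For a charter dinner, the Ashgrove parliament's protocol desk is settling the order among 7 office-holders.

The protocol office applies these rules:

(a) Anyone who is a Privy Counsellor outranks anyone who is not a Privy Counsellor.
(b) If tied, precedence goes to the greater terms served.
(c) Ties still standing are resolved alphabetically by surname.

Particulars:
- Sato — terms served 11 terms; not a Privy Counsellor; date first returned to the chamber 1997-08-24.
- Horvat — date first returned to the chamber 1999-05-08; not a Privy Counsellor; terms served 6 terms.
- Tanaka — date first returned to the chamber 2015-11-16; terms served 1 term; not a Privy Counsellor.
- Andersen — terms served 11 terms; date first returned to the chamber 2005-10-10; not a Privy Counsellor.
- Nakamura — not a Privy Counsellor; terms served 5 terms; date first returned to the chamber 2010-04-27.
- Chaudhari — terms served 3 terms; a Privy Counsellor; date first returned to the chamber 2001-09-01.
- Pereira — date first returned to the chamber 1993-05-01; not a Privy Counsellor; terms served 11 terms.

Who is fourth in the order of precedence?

By the first rule: Chaudhari (a Privy Counsellor); then Andersen, Pereira, Sato, Horvat, Nakamura and Tanaka (each not a Privy Counsellor).
Among Andersen, Pereira, Sato, Horvat, Nakamura and Tanaka, by terms served (higher first): Andersen, Pereira and Sato (11 terms) before Horvat (6 terms) before Nakamura (5 terms) before Tanaka (1 term).
Among Andersen, Pereira and Sato, alphabetically by surname: Andersen before Pereira before Sato.
Order: Chaudhari, Andersen, Pereira, Sato, Horvat, Nakamura, Tanaka.

Sato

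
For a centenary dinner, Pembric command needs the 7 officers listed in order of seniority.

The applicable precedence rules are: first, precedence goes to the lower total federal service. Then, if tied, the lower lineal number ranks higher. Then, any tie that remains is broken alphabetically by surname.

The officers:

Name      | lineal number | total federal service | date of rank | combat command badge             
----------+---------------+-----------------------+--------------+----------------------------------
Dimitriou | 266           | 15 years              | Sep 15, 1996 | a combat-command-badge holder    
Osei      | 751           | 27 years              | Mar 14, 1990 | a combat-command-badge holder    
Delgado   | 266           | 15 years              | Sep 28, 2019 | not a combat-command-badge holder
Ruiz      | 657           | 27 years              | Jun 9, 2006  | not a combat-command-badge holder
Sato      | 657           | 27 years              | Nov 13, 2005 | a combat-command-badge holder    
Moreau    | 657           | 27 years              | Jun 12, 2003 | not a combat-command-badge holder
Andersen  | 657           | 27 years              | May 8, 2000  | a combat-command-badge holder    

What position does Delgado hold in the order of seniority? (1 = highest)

By total federal service (lower first): Delgado and Dimitriou (both 15 years); then Andersen, Moreau, Ruiz, Sato and Osei (each 27 years).
Delgado and Dimitriou both have lineal number 266, so the next rule applies.
Among Delgado and Dimitriou, alphabetically by surname: Delgado before Dimitriou.
Among Andersen, Moreau, Ruiz, Sato and Osei, by lineal number (lower first): Andersen, Moreau, Ruiz and Sato (657) before Osei (751).
Among Andersen, Moreau, Ruiz and Sato, alphabetically by surname: Andersen before Moreau before Ruiz before Sato.
Order: Delgado, Dimitriou, Andersen, Moreau, Ruiz, Sato, Osei. So position 1.

1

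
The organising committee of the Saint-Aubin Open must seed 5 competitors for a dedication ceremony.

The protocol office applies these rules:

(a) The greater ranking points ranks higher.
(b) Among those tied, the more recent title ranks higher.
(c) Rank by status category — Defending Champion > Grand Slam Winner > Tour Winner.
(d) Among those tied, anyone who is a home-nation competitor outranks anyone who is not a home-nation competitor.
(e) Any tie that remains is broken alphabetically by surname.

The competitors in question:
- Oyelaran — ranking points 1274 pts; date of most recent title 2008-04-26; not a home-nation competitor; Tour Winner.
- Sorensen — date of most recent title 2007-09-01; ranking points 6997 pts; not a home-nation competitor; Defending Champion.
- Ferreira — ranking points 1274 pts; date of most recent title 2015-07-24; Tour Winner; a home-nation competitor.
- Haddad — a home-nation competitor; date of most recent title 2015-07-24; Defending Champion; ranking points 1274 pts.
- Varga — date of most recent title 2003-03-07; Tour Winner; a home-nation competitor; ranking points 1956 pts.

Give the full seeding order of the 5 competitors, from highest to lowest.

Sorensen, Varga, Haddad, Ferreira, Oyelaran

By ranking points (higher first): Sorensen (6997 pts); then Varga (1956 pts); then Haddad, Ferreira and Oyelaran (each 1274 pts).
Among Haddad, Ferreira and Oyelaran, by date of most recent title (later first): Haddad and Ferreira (2015-07-24) before Oyelaran (2008-04-26).
Among Haddad and Ferreira, by status category: Haddad (Defending Champion) before Ferreira (Tour Winner).
Full order: Sorensen, Varga, Haddad, Ferreira, Oyelaran.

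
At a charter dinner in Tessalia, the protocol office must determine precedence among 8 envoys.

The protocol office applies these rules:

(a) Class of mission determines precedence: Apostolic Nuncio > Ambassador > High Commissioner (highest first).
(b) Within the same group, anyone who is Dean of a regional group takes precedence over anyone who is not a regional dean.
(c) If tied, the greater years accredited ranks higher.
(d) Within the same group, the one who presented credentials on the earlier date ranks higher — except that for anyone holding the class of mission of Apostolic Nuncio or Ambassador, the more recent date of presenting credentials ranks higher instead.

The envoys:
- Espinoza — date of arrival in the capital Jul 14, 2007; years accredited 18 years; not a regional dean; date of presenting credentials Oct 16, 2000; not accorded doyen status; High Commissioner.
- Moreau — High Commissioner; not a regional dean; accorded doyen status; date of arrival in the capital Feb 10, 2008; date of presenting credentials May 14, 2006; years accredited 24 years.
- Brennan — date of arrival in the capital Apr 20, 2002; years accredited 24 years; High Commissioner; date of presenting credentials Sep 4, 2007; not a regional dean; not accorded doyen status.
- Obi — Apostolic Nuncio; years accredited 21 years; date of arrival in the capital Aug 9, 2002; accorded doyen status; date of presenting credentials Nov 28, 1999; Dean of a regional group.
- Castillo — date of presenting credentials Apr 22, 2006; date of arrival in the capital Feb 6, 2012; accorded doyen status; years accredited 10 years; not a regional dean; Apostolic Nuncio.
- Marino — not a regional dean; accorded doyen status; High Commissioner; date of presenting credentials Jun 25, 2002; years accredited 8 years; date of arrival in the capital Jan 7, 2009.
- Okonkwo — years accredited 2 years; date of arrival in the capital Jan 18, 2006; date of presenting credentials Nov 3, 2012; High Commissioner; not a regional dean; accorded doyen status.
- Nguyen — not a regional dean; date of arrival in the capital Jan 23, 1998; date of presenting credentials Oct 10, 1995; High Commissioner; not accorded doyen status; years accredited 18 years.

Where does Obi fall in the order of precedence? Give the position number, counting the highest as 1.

1

By class of mission: Obi and Castillo (Apostolic Nuncio); then Moreau, Brennan, Nguyen, Espinoza, Marino and Okonkwo (High Commissioner).
Among Obi and Castillo, Dean of a regional group before not a regional dean: Obi (Dean of a regional group) before Castillo (not a regional dean).
Moreau, Brennan, Nguyen, Espinoza, Marino and Okonkwo are each not a regional dean, so the next rule applies.
Among Moreau, Brennan, Nguyen, Espinoza, Marino and Okonkwo, by years accredited (higher first): Moreau and Brennan (24 years) before Nguyen and Espinoza (18 years) before Marino (8 years) before Okonkwo (2 years).
Among Moreau and Brennan, by date of presenting credentials (earlier first): Moreau (May 14, 2006) before Brennan (Sep 4, 2007).
Among Nguyen and Espinoza, by date of presenting credentials (earlier first): Nguyen (Oct 10, 1995) before Espinoza (Oct 16, 2000).
Order: Obi, Castillo, Moreau, Brennan, Nguyen, Espinoza, Marino, Okonkwo. So position 1.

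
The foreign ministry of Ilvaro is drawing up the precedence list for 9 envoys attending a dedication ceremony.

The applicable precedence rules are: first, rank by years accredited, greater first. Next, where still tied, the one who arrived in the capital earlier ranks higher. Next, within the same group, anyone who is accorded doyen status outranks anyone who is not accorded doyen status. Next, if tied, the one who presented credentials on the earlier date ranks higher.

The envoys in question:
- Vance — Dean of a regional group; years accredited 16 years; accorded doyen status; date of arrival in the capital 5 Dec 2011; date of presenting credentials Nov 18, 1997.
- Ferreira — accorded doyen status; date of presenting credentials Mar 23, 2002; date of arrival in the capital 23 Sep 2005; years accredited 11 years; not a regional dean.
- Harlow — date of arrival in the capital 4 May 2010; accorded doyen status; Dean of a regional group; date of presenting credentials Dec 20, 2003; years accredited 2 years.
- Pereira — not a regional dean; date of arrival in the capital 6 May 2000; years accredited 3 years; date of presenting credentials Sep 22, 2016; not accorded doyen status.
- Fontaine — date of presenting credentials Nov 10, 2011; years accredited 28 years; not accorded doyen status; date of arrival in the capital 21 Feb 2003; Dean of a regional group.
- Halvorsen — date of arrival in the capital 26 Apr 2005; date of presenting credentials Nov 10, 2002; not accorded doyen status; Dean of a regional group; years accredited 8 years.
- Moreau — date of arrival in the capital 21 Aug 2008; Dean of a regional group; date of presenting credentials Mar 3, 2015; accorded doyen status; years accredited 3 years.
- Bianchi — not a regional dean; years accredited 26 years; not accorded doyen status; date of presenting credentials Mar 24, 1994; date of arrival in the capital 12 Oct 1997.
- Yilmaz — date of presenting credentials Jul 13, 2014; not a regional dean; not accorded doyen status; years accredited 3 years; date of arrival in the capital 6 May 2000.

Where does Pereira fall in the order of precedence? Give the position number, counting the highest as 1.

By years accredited (higher first): Fontaine (28 years); then Bianchi (26 years); then Vance (16 years); then Ferreira (11 years); then Halvorsen (8 years); then Yilmaz, Pereira and Moreau (each 3 years); then Harlow (2 years).
Among Yilmaz, Pereira and Moreau, by date of arrival in the capital (earlier first): Yilmaz and Pereira (6 May 2000) before Moreau (21 Aug 2008).
Yilmaz and Pereira are each not accorded doyen status, so the next rule applies.
Among Yilmaz and Pereira, by date of presenting credentials (earlier first): Yilmaz (Jul 13, 2014) before Pereira (Sep 22, 2016).
Order: Fontaine, Bianchi, Vance, Ferreira, Halvorsen, Yilmaz, Pereira, Moreau, Harlow. So position 7.

7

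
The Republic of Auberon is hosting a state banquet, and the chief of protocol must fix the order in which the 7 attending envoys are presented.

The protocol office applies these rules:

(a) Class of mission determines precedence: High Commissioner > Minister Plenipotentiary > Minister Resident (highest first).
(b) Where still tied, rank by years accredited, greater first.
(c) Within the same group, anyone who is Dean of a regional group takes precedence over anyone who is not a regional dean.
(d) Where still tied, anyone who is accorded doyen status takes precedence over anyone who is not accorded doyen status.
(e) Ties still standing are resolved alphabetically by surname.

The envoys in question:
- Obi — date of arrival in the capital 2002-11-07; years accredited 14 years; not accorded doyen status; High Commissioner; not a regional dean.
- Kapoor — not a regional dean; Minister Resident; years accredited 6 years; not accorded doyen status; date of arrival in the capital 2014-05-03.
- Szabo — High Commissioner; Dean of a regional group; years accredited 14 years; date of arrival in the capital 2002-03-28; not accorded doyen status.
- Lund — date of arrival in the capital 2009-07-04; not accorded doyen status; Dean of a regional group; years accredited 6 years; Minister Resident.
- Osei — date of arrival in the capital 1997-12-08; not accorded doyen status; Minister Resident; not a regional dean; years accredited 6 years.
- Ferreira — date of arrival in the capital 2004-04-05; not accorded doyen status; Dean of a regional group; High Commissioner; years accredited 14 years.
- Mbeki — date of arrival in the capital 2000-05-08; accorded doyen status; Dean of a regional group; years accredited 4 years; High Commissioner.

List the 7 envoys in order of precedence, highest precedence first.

By class of mission: Ferreira, Szabo, Obi and Mbeki (High Commissioner); then Lund, Kapoor and Osei (Minister Resident).
Among Ferreira, Szabo, Obi and Mbeki, by years accredited (higher first): Ferreira, Szabo and Obi (14 years) before Mbeki (4 years).
Among Ferreira, Szabo and Obi, Dean of a regional group before not a regional dean: Ferreira and Szabo (Dean of a regional group) before Obi (not a regional dean).
Ferreira and Szabo are each not accorded doyen status, so the next rule applies.
Among Ferreira and Szabo, alphabetically by surname: Ferreira before Szabo.
Lund, Kapoor and Osei all have years accredited 6 years, so the next rule applies.
Among Lund, Kapoor and Osei, Dean of a regional group before not a regional dean: Lund (Dean of a regional group) before Kapoor and Osei (not a regional dean).
Kapoor and Osei are each not accorded doyen status, so the next rule applies.
Among Kapoor and Osei, alphabetically by surname: Kapoor before Osei.
Full order: Ferreira, Szabo, Obi, Mbeki, Lund, Kapoor, Osei.

Ferreira, Szabo, Obi, Mbeki, Lund, Kapoor, Osei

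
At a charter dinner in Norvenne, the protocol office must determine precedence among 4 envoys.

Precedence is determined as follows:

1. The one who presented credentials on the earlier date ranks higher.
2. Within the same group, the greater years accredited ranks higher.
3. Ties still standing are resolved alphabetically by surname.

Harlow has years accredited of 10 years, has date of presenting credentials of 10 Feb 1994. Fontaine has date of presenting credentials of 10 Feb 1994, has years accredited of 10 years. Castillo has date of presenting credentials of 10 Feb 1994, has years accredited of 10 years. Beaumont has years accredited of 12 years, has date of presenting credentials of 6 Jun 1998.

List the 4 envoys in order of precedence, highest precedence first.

Castillo, Fontaine, Harlow, Beaumont

By date of presenting credentials (earlier first): Castillo, Fontaine and Harlow (each 10 Feb 1994); then Beaumont (6 Jun 1998).
Castillo, Fontaine and Harlow all have years accredited 10 years, so the next rule applies.
Among Castillo, Fontaine and Harlow, alphabetically by surname: Castillo before Fontaine before Harlow.
Full order: Castillo, Fontaine, Harlow, Beaumont.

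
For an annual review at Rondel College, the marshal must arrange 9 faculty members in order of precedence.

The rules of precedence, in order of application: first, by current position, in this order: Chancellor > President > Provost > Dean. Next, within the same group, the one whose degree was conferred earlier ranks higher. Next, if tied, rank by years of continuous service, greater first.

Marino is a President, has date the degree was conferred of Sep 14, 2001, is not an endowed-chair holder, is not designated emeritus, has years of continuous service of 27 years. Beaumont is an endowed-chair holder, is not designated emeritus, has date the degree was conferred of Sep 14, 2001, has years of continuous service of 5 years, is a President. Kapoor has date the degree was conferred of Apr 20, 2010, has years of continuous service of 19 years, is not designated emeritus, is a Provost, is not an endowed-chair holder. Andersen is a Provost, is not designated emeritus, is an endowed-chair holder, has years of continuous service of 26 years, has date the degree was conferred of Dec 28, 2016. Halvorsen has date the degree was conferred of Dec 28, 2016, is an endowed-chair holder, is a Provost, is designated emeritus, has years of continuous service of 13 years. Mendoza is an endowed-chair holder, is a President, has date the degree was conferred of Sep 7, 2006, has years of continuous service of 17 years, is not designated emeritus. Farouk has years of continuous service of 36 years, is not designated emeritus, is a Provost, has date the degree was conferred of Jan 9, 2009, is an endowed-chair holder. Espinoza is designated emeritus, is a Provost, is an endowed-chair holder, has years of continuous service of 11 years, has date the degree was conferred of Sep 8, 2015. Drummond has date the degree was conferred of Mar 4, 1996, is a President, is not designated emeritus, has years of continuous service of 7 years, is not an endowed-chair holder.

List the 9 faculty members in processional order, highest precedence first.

By current position: Drummond, Marino, Beaumont and Mendoza (President); then Farouk, Kapoor, Espinoza, Andersen and Halvorsen (Provost).
Among Drummond, Marino, Beaumont and Mendoza, by date the degree was conferred (earlier first): Drummond (Mar 4, 1996) before Marino and Beaumont (Sep 14, 2001) before Mendoza (Sep 7, 2006).
Among Marino and Beaumont, by years of continuous service (higher first): Marino (27 years) before Beaumont (5 years).
Among Farouk, Kapoor, Espinoza, Andersen and Halvorsen, by date the degree was conferred (earlier first): Farouk (Jan 9, 2009) before Kapoor (Apr 20, 2010) before Espinoza (Sep 8, 2015) before Andersen and Halvorsen (Dec 28, 2016).
Among Andersen and Halvorsen, by years of continuous service (higher first): Andersen (26 years) before Halvorsen (13 years).
Full order: Drummond, Marino, Beaumont, Mendoza, Farouk, Kapoor, Espinoza, Andersen, Halvorsen.

Drummond, Marino, Beaumont, Mendoza, Farouk, Kapoor, Espinoza, Andersen, Halvorsen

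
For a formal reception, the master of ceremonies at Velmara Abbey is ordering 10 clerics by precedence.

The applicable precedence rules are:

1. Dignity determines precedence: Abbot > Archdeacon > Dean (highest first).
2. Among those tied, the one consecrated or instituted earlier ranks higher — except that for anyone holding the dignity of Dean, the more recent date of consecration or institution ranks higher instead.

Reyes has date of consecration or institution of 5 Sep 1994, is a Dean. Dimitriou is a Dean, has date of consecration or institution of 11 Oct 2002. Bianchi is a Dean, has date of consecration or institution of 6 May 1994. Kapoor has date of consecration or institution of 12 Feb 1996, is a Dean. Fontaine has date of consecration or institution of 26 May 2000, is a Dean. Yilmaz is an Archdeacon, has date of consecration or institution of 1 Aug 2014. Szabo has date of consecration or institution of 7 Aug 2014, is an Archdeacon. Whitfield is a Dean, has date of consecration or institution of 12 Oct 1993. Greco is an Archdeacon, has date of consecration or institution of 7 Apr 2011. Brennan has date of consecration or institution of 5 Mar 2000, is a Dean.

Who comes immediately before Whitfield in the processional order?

Bianchi

By dignity: Greco, Yilmaz and Szabo (Archdeacon); then Dimitriou, Fontaine, Brennan, Kapoor, Reyes, Bianchi and Whitfield (Dean).
Among Greco, Yilmaz and Szabo, by date of consecration or institution (earlier first): Greco (7 Apr 2011) before Yilmaz (1 Aug 2014) before Szabo (7 Aug 2014).
Among Dimitriou, Fontaine, Brennan, Kapoor, Reyes, Bianchi and Whitfield, by date of consecration or institution (later first) (reversed rule for this group): Dimitriou (11 Oct 2002) before Fontaine (26 May 2000) before Brennan (5 Mar 2000) before Kapoor (12 Feb 1996) before Reyes (5 Sep 1994) before Bianchi (6 May 1994) before Whitfield (12 Oct 1993).
Order: Greco, Yilmaz, Szabo, Dimitriou, Fontaine, Brennan, Kapoor, Reyes, Bianchi, Whitfield.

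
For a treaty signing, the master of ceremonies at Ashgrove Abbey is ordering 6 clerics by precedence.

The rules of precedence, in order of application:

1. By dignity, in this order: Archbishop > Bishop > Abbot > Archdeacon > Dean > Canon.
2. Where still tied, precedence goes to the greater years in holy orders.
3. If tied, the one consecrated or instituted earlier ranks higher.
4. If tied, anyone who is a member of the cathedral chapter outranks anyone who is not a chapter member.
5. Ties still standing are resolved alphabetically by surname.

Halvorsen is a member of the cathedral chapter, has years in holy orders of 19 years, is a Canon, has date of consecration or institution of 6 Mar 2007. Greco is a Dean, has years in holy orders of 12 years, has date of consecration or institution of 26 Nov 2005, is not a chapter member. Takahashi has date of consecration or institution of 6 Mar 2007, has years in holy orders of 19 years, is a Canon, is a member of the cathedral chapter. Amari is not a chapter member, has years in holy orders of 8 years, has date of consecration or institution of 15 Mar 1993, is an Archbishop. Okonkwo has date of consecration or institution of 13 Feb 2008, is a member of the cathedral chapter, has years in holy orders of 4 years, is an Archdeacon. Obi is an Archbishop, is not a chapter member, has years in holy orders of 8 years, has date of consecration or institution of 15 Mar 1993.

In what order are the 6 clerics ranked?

By dignity: Amari and Obi (Archbishop); then Okonkwo (Archdeacon); then Greco (Dean); then Halvorsen and Takahashi (Canon).
Amari and Obi both have years in holy orders 8 years, so the next rule applies.
Amari and Obi both have date of consecration or institution 15 Mar 1993, so the next rule applies.
Amari and Obi are each not a chapter member, so the next rule applies.
Among Amari and Obi, alphabetically by surname: Amari before Obi.
Halvorsen and Takahashi both have years in holy orders 19 years, so the next rule applies.
Halvorsen and Takahashi both have date of consecration or institution 6 Mar 2007, so the next rule applies.
Halvorsen and Takahashi are each a member of the cathedral chapter, so the next rule applies.
Among Halvorsen and Takahashi, alphabetically by surname: Halvorsen before Takahashi.
Full order: Amari, Obi, Okonkwo, Greco, Halvorsen, Takahashi.

Amari, Obi, Okonkwo, Greco, Halvorsen, Takahashi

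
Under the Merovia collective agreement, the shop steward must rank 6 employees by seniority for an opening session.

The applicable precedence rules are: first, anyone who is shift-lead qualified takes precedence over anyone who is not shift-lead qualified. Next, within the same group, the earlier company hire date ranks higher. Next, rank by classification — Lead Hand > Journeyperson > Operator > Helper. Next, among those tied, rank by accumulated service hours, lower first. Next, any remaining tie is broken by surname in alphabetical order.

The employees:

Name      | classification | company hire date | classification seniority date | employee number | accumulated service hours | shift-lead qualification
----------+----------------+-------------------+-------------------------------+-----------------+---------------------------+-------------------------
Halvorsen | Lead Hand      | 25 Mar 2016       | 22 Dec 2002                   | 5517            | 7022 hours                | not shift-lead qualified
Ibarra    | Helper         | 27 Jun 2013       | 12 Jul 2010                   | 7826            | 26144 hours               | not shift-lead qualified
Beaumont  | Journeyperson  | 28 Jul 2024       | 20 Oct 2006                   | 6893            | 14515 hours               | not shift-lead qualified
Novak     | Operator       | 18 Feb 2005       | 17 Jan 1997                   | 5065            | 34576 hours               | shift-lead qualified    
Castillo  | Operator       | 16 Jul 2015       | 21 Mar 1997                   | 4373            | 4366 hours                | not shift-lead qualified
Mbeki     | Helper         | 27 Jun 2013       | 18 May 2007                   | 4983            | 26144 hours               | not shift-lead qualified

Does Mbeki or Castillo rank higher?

By the first rule: Novak (shift-lead qualified); then Ibarra, Mbeki, Castillo, Halvorsen and Beaumont (each not shift-lead qualified).
Among Ibarra, Mbeki, Castillo, Halvorsen and Beaumont, by company hire date (earlier first): Ibarra and Mbeki (27 Jun 2013) before Castillo (16 Jul 2015) before Halvorsen (25 Mar 2016) before Beaumont (28 Jul 2024).
Ibarra and Mbeki are each Helper, so the next rule applies.
Ibarra and Mbeki both have accumulated service hours 26144 hours, so the next rule applies.
Among Ibarra and Mbeki, alphabetically by surname: Ibarra before Mbeki.
So Mbeki takes precedence.

Mbeki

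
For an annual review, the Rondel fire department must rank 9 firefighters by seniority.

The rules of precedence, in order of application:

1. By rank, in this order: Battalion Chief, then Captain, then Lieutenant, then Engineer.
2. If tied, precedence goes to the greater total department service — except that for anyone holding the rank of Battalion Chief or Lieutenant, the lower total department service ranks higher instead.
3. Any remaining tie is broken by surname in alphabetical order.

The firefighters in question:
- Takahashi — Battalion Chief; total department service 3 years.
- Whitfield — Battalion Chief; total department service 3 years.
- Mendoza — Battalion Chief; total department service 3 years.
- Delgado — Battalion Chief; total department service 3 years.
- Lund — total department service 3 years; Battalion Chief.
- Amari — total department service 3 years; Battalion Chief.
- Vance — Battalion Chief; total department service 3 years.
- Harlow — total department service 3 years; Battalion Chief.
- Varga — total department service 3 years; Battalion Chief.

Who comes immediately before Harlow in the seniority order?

Delgado

By rank: Amari, Delgado, Harlow, Lund, Mendoza, Takahashi, Vance, Varga and Whitfield (Battalion Chief).
Amari, Delgado, Harlow, Lund, Mendoza, Takahashi, Vance, Varga and Whitfield all have total department service 3 years, so the next rule applies.
Among Amari, Delgado, Harlow, Lund, Mendoza, Takahashi, Vance, Varga and Whitfield, alphabetically by surname: Amari before Delgado before Harlow before Lund before Mendoza before Takahashi before Vance before Varga before Whitfield.
Order: Amari, Delgado, Harlow, Lund, Mendoza, Takahashi, Vance, Varga, Whitfield.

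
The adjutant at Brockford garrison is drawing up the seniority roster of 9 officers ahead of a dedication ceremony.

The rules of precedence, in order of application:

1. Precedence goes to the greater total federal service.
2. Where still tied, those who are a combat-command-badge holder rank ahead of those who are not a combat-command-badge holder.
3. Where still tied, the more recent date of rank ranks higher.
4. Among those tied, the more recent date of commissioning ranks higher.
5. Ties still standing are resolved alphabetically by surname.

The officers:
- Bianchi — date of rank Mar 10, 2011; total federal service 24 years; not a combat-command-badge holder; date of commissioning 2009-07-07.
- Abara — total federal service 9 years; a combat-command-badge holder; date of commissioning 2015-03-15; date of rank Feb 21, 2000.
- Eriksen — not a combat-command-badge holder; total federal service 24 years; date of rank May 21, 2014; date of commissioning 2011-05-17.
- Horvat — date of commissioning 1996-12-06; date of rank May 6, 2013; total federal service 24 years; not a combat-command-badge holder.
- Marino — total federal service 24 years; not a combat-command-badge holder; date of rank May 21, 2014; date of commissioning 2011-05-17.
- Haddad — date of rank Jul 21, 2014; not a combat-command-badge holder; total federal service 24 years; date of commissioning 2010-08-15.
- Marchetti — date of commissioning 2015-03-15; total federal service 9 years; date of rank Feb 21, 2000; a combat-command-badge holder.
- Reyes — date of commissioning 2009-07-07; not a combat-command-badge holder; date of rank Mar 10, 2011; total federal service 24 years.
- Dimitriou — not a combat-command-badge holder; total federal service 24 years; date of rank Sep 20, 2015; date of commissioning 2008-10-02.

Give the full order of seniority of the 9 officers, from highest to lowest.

By total federal service (higher first): Dimitriou, Haddad, Eriksen, Marino, Horvat, Bianchi and Reyes (each 24 years); then Abara and Marchetti (both 9 years).
Dimitriou, Haddad, Eriksen, Marino, Horvat, Bianchi and Reyes are each not a combat-command-badge holder, so the next rule applies.
Among Dimitriou, Haddad, Eriksen, Marino, Horvat, Bianchi and Reyes, by date of rank (later first): Dimitriou (Sep 20, 2015) before Haddad (Jul 21, 2014) before Eriksen and Marino (May 21, 2014) before Horvat (May 6, 2013) before Bianchi and Reyes (Mar 10, 2011).
Eriksen and Marino both have date of commissioning 2011-05-17, so the next rule applies.
Among Eriksen and Marino, alphabetically by surname: Eriksen before Marino.
Bianchi and Reyes both have date of commissioning 2009-07-07, so the next rule applies.
Among Bianchi and Reyes, alphabetically by surname: Bianchi before Reyes.
Abara and Marchetti are each a combat-command-badge holder, so the next rule applies.
Abara and Marchetti both have date of rank Feb 21, 2000, so the next rule applies.
Abara and Marchetti both have date of commissioning 2015-03-15, so the next rule applies.
Among Abara and Marchetti, alphabetically by surname: Abara before Marchetti.
Full order: Dimitriou, Haddad, Eriksen, Marino, Horvat, Bianchi, Reyes, Abara, Marchetti.

Dimitriou, Haddad, Eriksen, Marino, Horvat, Bianchi, Reyes, Abara, Marchetti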